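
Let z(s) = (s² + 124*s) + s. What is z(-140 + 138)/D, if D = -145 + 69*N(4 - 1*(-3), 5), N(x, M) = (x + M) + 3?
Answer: -123/445 ≈ -0.27640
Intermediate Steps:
N(x, M) = 3 + M + x (N(x, M) = (M + x) + 3 = 3 + M + x)
z(s) = s² + 125*s
D = 890 (D = -145 + 69*(3 + 5 + (4 - 1*(-3))) = -145 + 69*(3 + 5 + (4 + 3)) = -145 + 69*(3 + 5 + 7) = -145 + 69*15 = -145 + 1035 = 890)
z(-140 + 138)/D = ((-140 + 138)*(125 + (-140 + 138)))/890 = -2*(125 - 2)*(1/890) = -2*123*(1/890) = -246*1/890 = -123/445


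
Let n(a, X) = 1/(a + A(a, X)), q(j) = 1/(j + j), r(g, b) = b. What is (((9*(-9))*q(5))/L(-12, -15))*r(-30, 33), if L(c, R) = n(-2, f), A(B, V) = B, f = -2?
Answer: 5346/5 ≈ 1069.2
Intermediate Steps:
q(j) = 1/(2*j)
n(a, X) = 1/(2*a) (n(a, X) = 1/(a + a) = 1/(2*a))
L(c, R) = -1/4 (L(c, R) = (1/2)/(-2) = (1/2)*(-1/2) = -1/4)
(((9*(-9))*q(5))/L(-12, -15))*r(-30, 33) = (((9*(-9))*((1/2)/5))/(-1/4))*33 = (-81/(2*5)*(-4))*33 = (-81*1/10*(-4))*33 = -81/10*(-4)*33 = (162/5)*33 = 5346/5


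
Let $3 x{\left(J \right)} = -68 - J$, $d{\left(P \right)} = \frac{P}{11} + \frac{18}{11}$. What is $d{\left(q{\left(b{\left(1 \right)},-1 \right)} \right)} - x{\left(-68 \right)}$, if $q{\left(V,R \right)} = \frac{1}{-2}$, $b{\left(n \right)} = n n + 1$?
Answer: $\frac{35}{22} \approx 1.5909$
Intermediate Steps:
$b{\left(n \right)} = 1 + n^{2}$ ($b{\left(n \right)} = n^{2} + 1 = 1 + n^{2}$)
$q{\left(V,R \right)} = - \frac{1}{2}$
$d{\left(P \right)} = \frac{18}{11} + \frac{P}{11}$ ($d{\left(P \right)} = P \frac{1}{11} + 18 \cdot \frac{1}{11} = \frac{P}{11} + \frac{18}{11} = \frac{18}{11} + \frac{P}{11}$)
$x{\left(J \right)} = - \frac{68}{3} - \frac{J}{3}$ ($x{\left(J \right)} = \frac{-68 - J}{3} = - \frac{68}{3} - \frac{J}{3}$)
$d{\left(q{\left(b{\left(1 \right)},-1 \right)} \right)} - x{\left(-68 \right)} = \left(\frac{18}{11} + \frac{1}{11} \left(- \frac{1}{2}\right)\right) - \left(- \frac{68}{3} - - \frac{68}{3}\right) = \left(\frac{18}{11} - \frac{1}{22}\right) - \left(- \frac{68}{3} + \frac{68}{3}\right) = \frac{35}{22} - 0 = \frac{35}{22} + 0 = \frac{35}{22}$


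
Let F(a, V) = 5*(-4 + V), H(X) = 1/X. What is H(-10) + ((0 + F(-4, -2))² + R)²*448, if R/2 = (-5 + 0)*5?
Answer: 3236799999/10 ≈ 3.2368e+8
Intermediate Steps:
F(a, V) = -20 + 5*V
R = -50 (R = 2*((-5 + 0)*5) = 2*(-5*5) = 2*(-25) = -50)
H(-10) + ((0 + F(-4, -2))² + R)²*448 = 1/(-10) + ((0 + (-20 + 5*(-2)))² - 50)²*448 = -⅒ + ((0 + (-20 - 10))² - 50)²*448 = -⅒ + ((0 - 30)² - 50)²*448 = -⅒ + ((-30)² - 50)²*448 = -⅒ + (900 - 50)²*448 = -⅒ + 850²*448 = -⅒ + 722500*448 = -⅒ + 323680000 = 3236799999/10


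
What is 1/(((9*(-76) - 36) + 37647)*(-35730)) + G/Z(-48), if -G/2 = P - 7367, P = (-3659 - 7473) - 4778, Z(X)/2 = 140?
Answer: 3071171360353/18471623940 ≈ 166.26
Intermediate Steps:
Z(X) = 280 (Z(X) = 2*140 = 280)
P = -15910 (P = -11132 - 4778 = -15910)
G = 46554 (G = -2*(-15910 - 7367) = -2*(-23277) = 46554)
1/(((9*(-76) - 36) + 37647)*(-35730)) + G/Z(-48) = 1/(((9*(-76) - 36) + 37647)*(-35730)) + 46554/280 = -1/35730/((-684 - 36) + 37647) + 46554*(1/280) = -1/35730/(-720 + 37647) + 23277/140 = -1/35730/36927 + 23277/140 = (1/36927)*(-1/35730) + 23277/140 = -1/1319401710 + 23277/140 = 3071171360353/18471623940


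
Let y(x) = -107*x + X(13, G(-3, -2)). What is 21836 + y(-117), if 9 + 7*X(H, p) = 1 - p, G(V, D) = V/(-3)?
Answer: 240476/7 ≈ 34354.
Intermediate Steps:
G(V, D) = -V/3 (G(V, D) = V*(-⅓) = -V/3)
X(H, p) = -8/7 - p/7 (X(H, p) = -9/7 + (1 - p)/7 = -9/7 + (⅐ - p/7) = -8/7 - p/7)
y(x) = -9/7 - 107*x (y(x) = -107*x + (-8/7 - (-1)*(-3)/21) = -107*x + (-8/7 - ⅐*1) = -107*x + (-8/7 - ⅐) = -107*x - 9/7 = -9/7 - 107*x)
21836 + y(-117) = 21836 + (-9/7 - 107*(-117)) = 21836 + (-9/7 + 12519) = 21836 + 87624/7 = 240476/7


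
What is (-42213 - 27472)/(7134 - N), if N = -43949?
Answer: -69685/51083 ≈ -1.3642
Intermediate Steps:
(-42213 - 27472)/(7134 - N) = (-42213 - 27472)/(7134 - 1*(-43949)) = -69685/(7134 + 43949) = -69685/51083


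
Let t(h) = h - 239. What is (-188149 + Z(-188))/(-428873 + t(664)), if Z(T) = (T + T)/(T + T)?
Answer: 15679/35704 ≈ 0.43914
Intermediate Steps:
t(h) = -239 + h
Z(T) = 1 (Z(T) = (2*T)/((2*T)) = (2*T)*(1/(2*T)) = 1)
(-188149 + Z(-188))/(-428873 + t(664)) = (-188149 + 1)/(-428873 + (-239 + 664)) = -188148/(-428873 + 425) = -188148/(-428448) = -188148*(-1/428448) = 15679/35704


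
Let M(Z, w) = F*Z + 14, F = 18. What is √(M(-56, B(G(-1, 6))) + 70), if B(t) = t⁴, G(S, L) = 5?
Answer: 2*I*√231 ≈ 30.397*I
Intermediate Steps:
M(Z, w) = 14 + 18*Z (M(Z, w) = 18*Z + 14 = 14 + 18*Z)
√(M(-56, B(G(-1, 6))) + 70) = √((14 + 18*(-56)) + 70) = √((14 - 1008) + 70) = √(-994 + 70) = √(-924) = 2*I*√231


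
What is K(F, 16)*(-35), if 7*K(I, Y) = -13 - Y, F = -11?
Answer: 145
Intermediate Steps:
K(I, Y) = -13/7 - Y/7 (K(I, Y) = (-13 - Y)/7 = -13/7 - Y/7)
K(F, 16)*(-35) = (-13/7 - 1/7*16)*(-35) = (-13/7 - 16/7)*(-35) = -29/7*(-35) = 145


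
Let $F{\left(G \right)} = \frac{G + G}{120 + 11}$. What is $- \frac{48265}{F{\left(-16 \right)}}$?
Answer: $\frac{6322715}{32} \approx 1.9758 \cdot 10^{5}$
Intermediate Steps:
$F{\left(G \right)} = \frac{2 G}{131}$
$- \frac{48265}{F{\left(-16 \right)}} = - \frac{48265}{\frac{2}{131} \left(-16\right)} = - \frac{48265}{- \frac{32}{131}} = \left(-48265\right) \left(- \frac{131}{32}\right) = \frac{6322715}{32}$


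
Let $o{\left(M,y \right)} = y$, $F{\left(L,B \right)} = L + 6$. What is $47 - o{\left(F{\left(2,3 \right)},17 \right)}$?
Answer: $30$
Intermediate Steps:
$F{\left(L,B \right)} = 6 + L$
$47 - o{\left(F{\left(2,3 \right)},17 \right)} = 47 - 17 = 30$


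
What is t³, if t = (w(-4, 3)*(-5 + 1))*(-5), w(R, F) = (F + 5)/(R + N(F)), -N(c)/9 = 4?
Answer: -64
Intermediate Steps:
N(c) = -36 (N(c) = -9*4 = -36)
w(R, F) = (5 + F)/(-36 + R) (w(R, F) = (F + 5)/(R - 36) = (5 + F)/(-36 + R))
t = -4 (t = (((5 + 3)/(-36 - 4))*(-5 + 1))*(-5) = ((8/(-40))*(-4))*(-5) = (-1/40*8*(-4))*(-5) = -⅕*(-4)*(-5) = (⅘)*(-5) = -4)
t³ = (-4)³ = -64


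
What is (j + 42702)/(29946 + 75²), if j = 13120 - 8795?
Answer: 47027/35571 ≈ 1.3221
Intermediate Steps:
j = 4325
(j + 42702)/(29946 + 75²) = (4325 + 42702)/(29946 + 75²) = 47027/(29946 + 5625) = 47027/35571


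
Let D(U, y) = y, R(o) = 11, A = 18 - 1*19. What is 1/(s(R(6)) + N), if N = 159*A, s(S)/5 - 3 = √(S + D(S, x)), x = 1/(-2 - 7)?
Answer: -648/92087 - 105*√2/184174 ≈ -0.0078431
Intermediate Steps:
A = -1 (A = 18 - 19 = -1)
x = -⅑ (x = 1/(-9) = -⅑ ≈ -0.11111)
s(S) = 15 + 5*√(-⅑ + S) (s(S) = 15 + 5*√(S - ⅑) = 15 + 5*√(-⅑ + S))
N = -159 (N = 159*(-1) = -159)
1/(s(R(6)) + N) = 1/((15 + 5*√(-1 + 9*11)/3) - 159) = 1/((15 + 5*√(-1 + 99)/3) - 159) = 1/((15 + 5*√98/3) - 159) = 1/((15 + 5*(7*√2)/3) - 159) = 1/((15 + 35*√2/3) - 159) = 1/(-144 + 35*√2/3)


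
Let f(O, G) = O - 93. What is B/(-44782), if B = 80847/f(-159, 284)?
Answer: 8983/1253896 ≈ 0.0071641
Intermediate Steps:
f(O, G) = -93 + O
B = -8983/28 (B = 80847/(-93 - 159) = 80847/(-252) = 80847*(-1/252) = -8983/28 ≈ -320.82)
B/(-44782) = -8983/28/(-44782) = -8983/28*(-1/44782) = 8983/1253896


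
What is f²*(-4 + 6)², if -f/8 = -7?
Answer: 12544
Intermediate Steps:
f = 56 (f = -8*(-7) = 56)
f²*(-4 + 6)² = 56²*(-4 + 6)² = 3136*2² = 3136*4 = 12544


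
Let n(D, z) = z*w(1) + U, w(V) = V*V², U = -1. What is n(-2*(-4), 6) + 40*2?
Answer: 85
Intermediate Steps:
w(V) = V³
n(D, z) = -1 + z (n(D, z) = z*1³ - 1 = z*1 - 1 = z - 1 = -1 + z)
n(-2*(-4), 6) + 40*2 = (-1 + 6) + 40*2 = 5 + 80 = 85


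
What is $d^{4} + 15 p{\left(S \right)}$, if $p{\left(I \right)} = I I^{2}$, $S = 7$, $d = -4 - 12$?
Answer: $70681$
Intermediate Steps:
$d = -16$ ($d = -4 - 12 = -16$)
$p{\left(I \right)} = I^{3}$
$d^{4} + 15 p{\left(S \right)} = \left(-16\right)^{4} + 15 \cdot 7^{3} = 65536 + 15 \cdot 343 = 65536 + 5145 = 70681$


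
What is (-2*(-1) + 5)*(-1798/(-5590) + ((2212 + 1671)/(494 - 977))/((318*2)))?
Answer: 265309027/122655780 ≈ 2.1630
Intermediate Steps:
(-2*(-1) + 5)*(-1798/(-5590) + ((2212 + 1671)/(494 - 977))/((318*2))) = (2 + 5)*(-1798*(-1/5590) + (3883/(-483))/636) = 7*(899/2795 + (3883*(-1/483))*(1/636)) = 7*(899/2795 - 3883/483*1/636) = 7*(899/2795 - 3883/307188) = 7*(265309027/858590460) = 265309027/122655780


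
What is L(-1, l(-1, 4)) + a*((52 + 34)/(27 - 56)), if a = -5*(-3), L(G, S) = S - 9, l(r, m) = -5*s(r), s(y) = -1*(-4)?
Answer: -2131/29 ≈ -73.483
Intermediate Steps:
s(y) = 4
l(r, m) = -20 (l(r, m) = -5*4 = -20)
L(G, S) = -9 + S
a = 15
L(-1, l(-1, 4)) + a*((52 + 34)/(27 - 56)) = (-9 - 20) + 15*((52 + 34)/(27 - 56)) = -29 + 15*(86/(-29)) = -29 + 15*(86*(-1/29)) = -29 + 15*(-86/29) = -29 - 1290/29 = -2131/29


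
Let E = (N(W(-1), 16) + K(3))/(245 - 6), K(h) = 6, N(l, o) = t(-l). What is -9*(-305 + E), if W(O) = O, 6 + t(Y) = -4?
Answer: 656091/239 ≈ 2745.1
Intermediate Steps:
t(Y) = -10 (t(Y) = -6 - 4 = -10)
N(l, o) = -10
E = -4/239 (E = (-10 + 6)/(245 - 6) = -4/239 ≈ -0.016736)
-9*(-305 + E) = -9*(-305 - 4/239) = -9*(-72899/239) = 656091/239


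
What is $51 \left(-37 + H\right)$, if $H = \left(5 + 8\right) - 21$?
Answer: $-2295$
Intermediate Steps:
$H = -8$ ($H = 13 - 21 = -8$)
$51 \left(-37 + H\right) = 51 \left(-37 - 8\right) = 51 \left(-45\right) = -2295$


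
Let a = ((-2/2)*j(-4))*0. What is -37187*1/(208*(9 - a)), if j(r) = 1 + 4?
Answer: -37187/1872 ≈ -19.865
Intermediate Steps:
j(r) = 5
a = 0 (a = (-2/2*5)*0 = (-2*½*5)*0 = -1*5*0 = -5*0 = 0)
-37187*1/(208*(9 - a)) = -37187*1/(208*(9 - 1*0)) = -37187*1/(208*(9 + 0)) = -37187/(208*9) = -37187/1872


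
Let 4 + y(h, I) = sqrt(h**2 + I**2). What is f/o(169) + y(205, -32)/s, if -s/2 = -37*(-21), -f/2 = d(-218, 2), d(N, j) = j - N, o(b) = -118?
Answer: 171058/45843 - sqrt(43049)/1554 ≈ 3.5979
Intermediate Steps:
y(h, I) = -4 + sqrt(I**2 + h**2) (y(h, I) = -4 + sqrt(h**2 + I**2) = -4 + sqrt(I**2 + h**2))
f = -440 (f = -2*(2 - 1*(-218)) = -2*(2 + 218) = -2*220 = -440)
s = -1554 (s = -(-74)*(-21) = -2*777 = -1554)
f/o(169) + y(205, -32)/s = -440/(-118) + (-4 + sqrt((-32)**2 + 205**2))/(-1554) = -440*(-1/118) + (-4 + sqrt(1024 + 42025))*(-1/1554) = 220/59 + (-4 + sqrt(43049))*(-1/1554) = 220/59 + (2/777 - sqrt(43049)/1554) = 171058/45843 - sqrt(43049)/1554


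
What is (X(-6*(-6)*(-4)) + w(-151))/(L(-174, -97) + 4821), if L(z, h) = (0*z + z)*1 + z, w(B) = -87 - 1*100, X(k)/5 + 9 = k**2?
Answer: 103448/4473 ≈ 23.127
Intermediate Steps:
X(k) = -45 + 5*k**2
w(B) = -187 (w(B) = -87 - 100 = -187)
L(z, h) = 2*z (L(z, h) = (0 + z)*1 + z = z*1 + z = z + z = 2*z)
(X(-6*(-6)*(-4)) + w(-151))/(L(-174, -97) + 4821) = ((-45 + 5*(-6*(-6)*(-4))**2) - 187)/(2*(-174) + 4821) = ((-45 + 5*(36*(-4))**2) - 187)/(-348 + 4821) = ((-45 + 5*(-144)**2) - 187)/4473 = ((-45 + 5*20736) - 187)*(1/4473) = ((-45 + 103680) - 187)*(1/4473) = (103635 - 187)*(1/4473) = 103448*(1/4473) = 103448/4473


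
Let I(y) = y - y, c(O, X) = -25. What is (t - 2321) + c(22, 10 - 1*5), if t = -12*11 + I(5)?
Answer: -2478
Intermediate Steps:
I(y) = 0
t = -132 (t = -12*11 + 0 = -132 + 0 = -132)
(t - 2321) + c(22, 10 - 1*5) = (-132 - 2321) - 25 = -2453 - 25 = -2478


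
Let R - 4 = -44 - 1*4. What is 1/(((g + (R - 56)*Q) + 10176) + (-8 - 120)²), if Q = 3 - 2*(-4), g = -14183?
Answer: 1/11277 ≈ 8.8676e-5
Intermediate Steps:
R = -44 (R = 4 + (-44 - 1*4) = 4 + (-44 - 4) = 4 - 48 = -44)
Q = 11 (Q = 3 + 8 = 11)
1/(((g + (R - 56)*Q) + 10176) + (-8 - 120)²) = 1/(((-14183 + (-44 - 56)*11) + 10176) + (-8 - 120)²) = 1/(((-14183 - 100*11) + 10176) + (-128)²) = 1/(((-14183 - 1100) + 10176) + 16384) = 1/((-15283 + 10176) + 16384) = 1/(-5107 + 16384) = 1/11277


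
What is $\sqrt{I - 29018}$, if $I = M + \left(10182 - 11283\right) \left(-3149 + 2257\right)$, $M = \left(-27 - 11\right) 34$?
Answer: $\sqrt{951782} \approx 975.59$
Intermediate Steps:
$M = -1292$ ($M = \left(-38\right) 34 = -1292$)
$I = 980800$ ($I = -1292 + \left(10182 - 11283\right) \left(-3149 + 2257\right) = -1292 - -982092 = -1292 + 982092 = 980800$)
$\sqrt{I - 29018} = \sqrt{980800 - 29018} = \sqrt{951782}$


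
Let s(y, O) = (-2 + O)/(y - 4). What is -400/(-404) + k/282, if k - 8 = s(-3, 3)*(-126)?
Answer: 15413/14241 ≈ 1.0823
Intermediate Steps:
s(y, O) = (-2 + O)/(-4 + y)
k = 26 (k = 8 + ((-2 + 3)/(-4 - 3))*(-126) = 8 + (1/(-7))*(-126) = 8 - ⅐*1*(-126) = 8 - ⅐*(-126) = 8 + 18 = 26)
-400/(-404) + k/282 = -400/(-404) + 26/282 = -400*(-1/404) + 26*(1/282) = 100/101 + 13/141 = 15413/14241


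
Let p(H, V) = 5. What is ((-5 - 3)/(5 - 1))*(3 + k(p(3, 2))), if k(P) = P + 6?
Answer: -28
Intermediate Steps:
k(P) = 6 + P
((-5 - 3)/(5 - 1))*(3 + k(p(3, 2))) = ((-5 - 3)/(5 - 1))*(3 + (6 + 5)) = (-8/4)*(3 + 11) = -8*1/4*14 = -2*14 = -28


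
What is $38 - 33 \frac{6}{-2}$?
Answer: $137$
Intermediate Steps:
$38 - 33 \frac{6}{-2} = 38 - 33 \cdot 6 \left(- \frac{1}{2}\right) = 38 - -99 = 38 + 99 = 137$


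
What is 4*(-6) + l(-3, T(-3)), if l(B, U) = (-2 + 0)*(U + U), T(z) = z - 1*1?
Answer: -8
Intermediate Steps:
T(z) = -1 + z (T(z) = z - 1 = -1 + z)
l(B, U) = -4*U
4*(-6) + l(-3, T(-3)) = 4*(-6) - 4*(-1 - 3) = -24 - 4*(-4) = -24 + 16 = -8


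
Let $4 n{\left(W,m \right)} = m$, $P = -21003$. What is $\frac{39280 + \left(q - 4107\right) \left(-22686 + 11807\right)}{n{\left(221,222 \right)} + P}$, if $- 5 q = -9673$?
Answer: $- \frac{236728196}{209475} \approx -1130.1$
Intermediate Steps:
$q = \frac{9673}{5}$ ($q = \left(- \frac{1}{5}\right) \left(-9673\right) = \frac{9673}{5} \approx 1934.6$)
$n{\left(W,m \right)} = \frac{m}{4}$
$\frac{39280 + \left(q - 4107\right) \left(-22686 + 11807\right)}{n{\left(221,222 \right)} + P} = \frac{39280 + \left(\frac{9673}{5} - 4107\right) \left(-22686 + 11807\right)}{\frac{1}{4} \cdot 222 - 21003} = \frac{39280 - - \frac{118167698}{5}}{\frac{111}{2} - 21003} = \frac{39280 + \frac{118167698}{5}}{- \frac{41895}{2}} = \frac{118364098}{5} \left(- \frac{2}{41895}\right) = - \frac{236728196}{209475}$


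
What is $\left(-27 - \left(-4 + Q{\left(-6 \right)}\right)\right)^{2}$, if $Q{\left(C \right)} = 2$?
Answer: $625$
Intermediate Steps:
$\left(-27 - \left(-4 + Q{\left(-6 \right)}\right)\right)^{2} = \left(-27 + \left(\left(0 \cdot 1 + 4\right) - 2\right)\right)^{2} = \left(-27 + \left(\left(0 + 4\right) - 2\right)\right)^{2} = \left(-27 + \left(4 - 2\right)\right)^{2} = \left(-27 + 2\right)^{2} = \left(-25\right)^{2} = 625$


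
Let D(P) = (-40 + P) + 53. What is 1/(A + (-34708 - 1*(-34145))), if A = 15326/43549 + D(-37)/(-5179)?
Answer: -225540271/126898754043 ≈ -0.0017773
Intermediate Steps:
D(P) = 13 + P
A = 80418530/225540271 (A = 15326/43549 + (13 - 37)/(-5179) = 15326*(1/43549) - 24*(-1/5179) = 15326/43549 + 24/5179 = 80418530/225540271 ≈ 0.35656)
1/(A + (-34708 - 1*(-34145))) = 1/(80418530/225540271 + (-34708 - 1*(-34145))) = 1/(80418530/225540271 + (-34708 + 34145)) = 1/(80418530/225540271 - 563) = 1/(-126898754043/225540271) = -225540271/126898754043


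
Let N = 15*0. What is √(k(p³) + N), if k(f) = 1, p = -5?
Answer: 1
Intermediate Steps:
N = 0
√(k(p³) + N) = √(1 + 0) = √1 = 1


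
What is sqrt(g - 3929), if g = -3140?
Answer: I*sqrt(7069) ≈ 84.077*I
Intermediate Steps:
sqrt(g - 3929) = sqrt(-3140 - 3929) = sqrt(-7069) = I*sqrt(7069)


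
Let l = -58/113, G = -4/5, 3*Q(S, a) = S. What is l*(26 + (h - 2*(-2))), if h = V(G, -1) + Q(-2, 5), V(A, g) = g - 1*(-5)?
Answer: -5800/339 ≈ -17.109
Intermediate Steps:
Q(S, a) = S/3
G = -⅘ (G = -4*⅕ = -⅘ ≈ -0.80000)
V(A, g) = 5 + g (V(A, g) = g + 5 = 5 + g)
h = 10/3 (h = (5 - 1) + (⅓)*(-2) = 4 - ⅔ = 10/3 ≈ 3.3333)
l = -58/113 (l = -58*1/113 = -58/113 ≈ -0.51327)
l*(26 + (h - 2*(-2))) = -58*(26 + (10/3 - 2*(-2)))/113 = -58*(26 + (10/3 + 4))/113 = -58*(26 + 22/3)/113 = -58/113*100/3 = -5800/339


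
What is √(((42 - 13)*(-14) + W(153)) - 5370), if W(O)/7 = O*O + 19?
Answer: 6*√4395 ≈ 397.77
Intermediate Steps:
W(O) = 133 + 7*O² (W(O) = 7*(O*O + 19) = 7*(O² + 19) = 7*(19 + O²) = 133 + 7*O²)
√(((42 - 13)*(-14) + W(153)) - 5370) = √(((42 - 13)*(-14) + (133 + 7*153²)) - 5370) = √((29*(-14) + (133 + 7*23409)) - 5370) = √((-406 + (133 + 163863)) - 5370) = √((-406 + 163996) - 5370) = √(163590 - 5370) = √158220 = 6*√4395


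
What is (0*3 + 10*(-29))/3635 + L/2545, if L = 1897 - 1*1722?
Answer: -4077/370043 ≈ -0.011018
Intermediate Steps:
L = 175 (L = 1897 - 1722 = 175)
(0*3 + 10*(-29))/3635 + L/2545 = (0*3 + 10*(-29))/3635 + 175/2545 = (0 - 290)*(1/3635) + 175*(1/2545) = -290*1/3635 + 35/509 = -58/727 + 35/509 = -4077/370043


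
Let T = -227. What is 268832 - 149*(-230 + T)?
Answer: 336925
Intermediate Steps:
268832 - 149*(-230 + T) = 268832 - 149*(-230 - 227) = 268832 - 149*(-457) = 268832 - 1*(-68093) = 268832 + 68093 = 336925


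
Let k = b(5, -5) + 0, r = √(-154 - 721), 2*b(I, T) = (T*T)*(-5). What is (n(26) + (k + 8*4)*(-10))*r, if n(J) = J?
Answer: 1655*I*√35 ≈ 9791.1*I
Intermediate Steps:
b(I, T) = -5*T²/2 (b(I, T) = ((T*T)*(-5))/2 = (T²*(-5))/2 = (-5*T²)/2 = -5*T²/2)
r = 5*I*√35 (r = √(-875) = 5*I*√35 ≈ 29.58*I)
k = -125/2 (k = -5/2*(-5)² + 0 = -5/2*25 + 0 = -125/2 + 0 = -125/2 ≈ -62.500)
(n(26) + (k + 8*4)*(-10))*r = (26 + (-125/2 + 8*4)*(-10))*(5*I*√35) = (26 + (-125/2 + 32)*(-10))*(5*I*√35) = (26 - 61/2*(-10))*(5*I*√35) = (26 + 305)*(5*I*√35) = 331*(5*I*√35) = 1655*I*√35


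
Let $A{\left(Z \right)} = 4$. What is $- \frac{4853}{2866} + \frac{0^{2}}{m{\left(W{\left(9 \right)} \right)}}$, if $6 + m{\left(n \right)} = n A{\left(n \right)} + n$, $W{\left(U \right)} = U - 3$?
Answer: $- \frac{4853}{2866} \approx -1.6933$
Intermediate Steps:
$W{\left(U \right)} = -3 + U$
$m{\left(n \right)} = -6 + 5 n$ ($m{\left(n \right)} = -6 + \left(n 4 + n\right) = -6 + \left(4 n + n\right) = -6 + 5 n$)
$- \frac{4853}{2866} + \frac{0^{2}}{m{\left(W{\left(9 \right)} \right)}} = - \frac{4853}{2866} + \frac{0^{2}}{-6 + 5 \left(-3 + 9\right)} = \left(-4853\right) \frac{1}{2866} + \frac{0}{-6 + 5 \cdot 6} = - \frac{4853}{2866} + \frac{0}{-6 + 30} = - \frac{4853}{2866} + \frac{0}{24} = - \frac{4853}{2866} + 0 \cdot \frac{1}{24} = - \frac{4853}{2866} + 0 = - \frac{4853}{2866}$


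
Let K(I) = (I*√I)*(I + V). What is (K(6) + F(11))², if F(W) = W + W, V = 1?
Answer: 11068 + 1848*√6 ≈ 15595.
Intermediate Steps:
K(I) = I^(3/2)*(1 + I) (K(I) = (I*√I)*(I + 1) = I^(3/2)*(1 + I))
F(W) = 2*W
(K(6) + F(11))² = (6^(3/2)*(1 + 6) + 2*11)² = ((6*√6)*7 + 22)² = (42*√6 + 22)² = (22 + 42*√6)²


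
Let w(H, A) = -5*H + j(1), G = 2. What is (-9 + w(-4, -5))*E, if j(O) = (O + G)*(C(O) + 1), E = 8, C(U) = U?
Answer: 136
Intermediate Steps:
j(O) = (1 + O)*(2 + O) (j(O) = (O + 2)*(O + 1) = (2 + O)*(1 + O) = (1 + O)*(2 + O))
w(H, A) = 6 - 5*H (w(H, A) = -5*H + (2 + 1**2 + 3*1) = -5*H + (2 + 1 + 3) = -5*H + 6 = 6 - 5*H)
(-9 + w(-4, -5))*E = (-9 + (6 - 5*(-4)))*8 = (-9 + (6 + 20))*8 = (-9 + 26)*8 = 17*8 = 136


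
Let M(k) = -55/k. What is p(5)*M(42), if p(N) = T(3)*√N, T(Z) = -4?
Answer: 110*√5/21 ≈ 11.713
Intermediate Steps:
p(N) = -4*√N
p(5)*M(42) = (-4*√5)*(-55/42) = (-4*√5)*(-55*1/42) = -4*√5*(-55/42) = 110*√5/21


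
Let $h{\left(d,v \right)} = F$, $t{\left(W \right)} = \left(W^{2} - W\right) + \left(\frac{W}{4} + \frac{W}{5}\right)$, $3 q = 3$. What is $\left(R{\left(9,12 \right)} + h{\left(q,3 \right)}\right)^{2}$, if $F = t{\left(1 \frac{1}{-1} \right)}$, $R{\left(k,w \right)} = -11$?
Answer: $\frac{35721}{400} \approx 89.302$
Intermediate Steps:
$q = 1$ ($q = \frac{1}{3} \cdot 3 = 1$)
$t{\left(W \right)} = W^{2} - \frac{11 W}{20}$ ($t{\left(W \right)} = \left(W^{2} - W\right) + \left(W \frac{1}{4} + W \frac{1}{5}\right) = \left(W^{2} - W\right) + \left(\frac{W}{4} + \frac{W}{5}\right) = \left(W^{2} - W\right) + \frac{9 W}{20} = W^{2} - \frac{11 W}{20}$)
$F = \frac{31}{20}$ ($F = \frac{1 \frac{1}{-1} \left(-11 + 20 \cdot 1 \frac{1}{-1}\right)}{20} = \frac{1 \left(-1\right) \left(-11 + 20 \cdot 1 \left(-1\right)\right)}{20} = \frac{1}{20} \left(-1\right) \left(-11 + 20 \left(-1\right)\right) = \frac{1}{20} \left(-1\right) \left(-11 - 20\right) = \frac{1}{20} \left(-1\right) \left(-31\right) = \frac{31}{20} \approx 1.55$)
$h{\left(d,v \right)} = \frac{31}{20}$
$\left(R{\left(9,12 \right)} + h{\left(q,3 \right)}\right)^{2} = \left(-11 + \frac{31}{20}\right)^{2} = \left(- \frac{189}{20}\right)^{2} = \frac{35721}{400}$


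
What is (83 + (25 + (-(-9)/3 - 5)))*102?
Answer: 10812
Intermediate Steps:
(83 + (25 + (-(-9)/3 - 5)))*102 = (83 + (25 + (-3*(-1) - 5)))*102 = (83 + (25 + (3 - 5)))*102 = (83 + (25 - 2))*102 = (83 + 23)*102 = 106*102 = 10812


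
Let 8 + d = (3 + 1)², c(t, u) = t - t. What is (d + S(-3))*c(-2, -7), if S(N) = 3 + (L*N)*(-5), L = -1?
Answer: 0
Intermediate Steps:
c(t, u) = 0
d = 8 (d = -8 + (3 + 1)² = -8 + 4² = -8 + 16 = 8)
S(N) = 3 + 5*N (S(N) = 3 - N*(-5) = 3 + 5*N)
(d + S(-3))*c(-2, -7) = (8 + (3 + 5*(-3)))*0 = (8 + (3 - 15))*0 = (8 - 12)*0 = -4*0 = 0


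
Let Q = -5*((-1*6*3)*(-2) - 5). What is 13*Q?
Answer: -2015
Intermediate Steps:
Q = -155 (Q = -5*(-6*3*(-2) - 5) = -5*(-18*(-2) - 5) = -5*(36 - 5) = -5*31 = -155)
13*Q = 13*(-155) = -2015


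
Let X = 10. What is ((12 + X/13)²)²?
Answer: 759333136/28561 ≈ 26586.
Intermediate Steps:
((12 + X/13)²)² = ((12 + 10/13)²)² = ((166/13)²)² = (27556/169)² = 759333136/28561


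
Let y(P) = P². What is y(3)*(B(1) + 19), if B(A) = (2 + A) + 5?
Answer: 243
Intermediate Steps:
B(A) = 7 + A
y(3)*(B(1) + 19) = 3²*((7 + 1) + 19) = 9*(8 + 19) = 9*27 = 243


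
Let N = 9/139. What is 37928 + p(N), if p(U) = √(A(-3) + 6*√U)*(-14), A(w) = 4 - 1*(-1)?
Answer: 37928 - 14*√(96605 + 2502*√139)/139 ≈ 37892.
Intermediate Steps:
A(w) = 5 (A(w) = 4 + 1 = 5)
N = 9/139 (N = 9*(1/139) = 9/139 ≈ 0.064748)
p(U) = -14*√(5 + 6*√U) (p(U) = √(5 + 6*√U)*(-14) = -14*√(5 + 6*√U))
37928 + p(N) = 37928 - 14*√(5 + 6*√(9/139)) = 37928 - 14*√(5 + 6*(3*√139/139)) = 37928 - 14*√(5 + 18*√139/139)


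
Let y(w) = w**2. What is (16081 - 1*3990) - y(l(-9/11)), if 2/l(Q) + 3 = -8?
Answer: 1463007/121 ≈ 12091.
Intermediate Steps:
l(Q) = -2/11 (l(Q) = 2/(-3 - 8) = 2/(-11) = 2*(-1/11) = -2/11)
(16081 - 1*3990) - y(l(-9/11)) = (16081 - 1*3990) - (-2/11)**2 = (16081 - 3990) - 1*4/121 = 12091 - 4/121 = 1463007/121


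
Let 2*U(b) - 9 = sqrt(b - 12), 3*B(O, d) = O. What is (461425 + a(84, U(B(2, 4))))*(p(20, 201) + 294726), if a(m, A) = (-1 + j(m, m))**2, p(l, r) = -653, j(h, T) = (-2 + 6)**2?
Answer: 135758800450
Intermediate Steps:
j(h, T) = 16 (j(h, T) = 4**2 = 16)
B(O, d) = O/3
U(b) = 9/2 + sqrt(-12 + b)/2 (U(b) = 9/2 + sqrt(b - 12)/2 = 9/2 + sqrt(-12 + b)/2)
a(m, A) = 225 (a(m, A) = (-1 + 16)**2 = 15**2 = 225)
(461425 + a(84, U(B(2, 4))))*(p(20, 201) + 294726) = (461425 + 225)*(-653 + 294726) = 461650*294073 = 135758800450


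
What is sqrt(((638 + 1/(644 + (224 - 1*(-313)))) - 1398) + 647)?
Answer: 6*I*sqrt(4377967)/1181 ≈ 10.63*I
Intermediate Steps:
sqrt(((638 + 1/(644 + (224 - 1*(-313)))) - 1398) + 647) = sqrt(((638 + 1/(644 + (224 + 313))) - 1398) + 647) = sqrt(((638 + 1/(644 + 537)) - 1398) + 647) = sqrt(((638 + 1/1181) - 1398) + 647) = sqrt((753479/1181 - 1398) + 647) = sqrt(-897559/1181 + 647) = sqrt(-133452/1181) = 6*I*sqrt(4377967)/1181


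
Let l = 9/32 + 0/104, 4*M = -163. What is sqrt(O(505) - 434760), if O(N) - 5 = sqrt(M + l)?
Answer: sqrt(-6956080 + 2*I*sqrt(2590))/4 ≈ 0.004824 + 659.36*I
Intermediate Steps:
M = -163/4 (M = (1/4)*(-163) = -163/4 ≈ -40.750)
l = 9/32 (l = 9*(1/32) + 0*(1/104) = 9/32 + 0 = 9/32 ≈ 0.28125)
O(N) = 5 + I*sqrt(2590)/8 (O(N) = 5 + sqrt(-163/4 + 9/32) = 5 + sqrt(-1295/32) = 5 + I*sqrt(2590)/8)
sqrt(O(505) - 434760) = sqrt((5 + I*sqrt(2590)/8) - 434760) = sqrt(-434755 + I*sqrt(2590)/8)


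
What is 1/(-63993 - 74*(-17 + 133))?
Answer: -1/72577 ≈ -1.3778e-5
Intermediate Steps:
1/(-63993 - 74*(-17 + 133)) = 1/(-63993 - 74*116) = 1/(-63993 - 8584) = 1/(-72577) = -1/72577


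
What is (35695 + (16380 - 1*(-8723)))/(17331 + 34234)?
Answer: 60798/51565 ≈ 1.1791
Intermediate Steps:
(35695 + (16380 - 1*(-8723)))/(17331 + 34234) = (35695 + (16380 + 8723))/51565 = (35695 + 25103)*(1/51565) = 60798*(1/51565) = 60798/51565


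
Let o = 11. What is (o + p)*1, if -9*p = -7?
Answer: 106/9 ≈ 11.778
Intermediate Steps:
p = 7/9 (p = -⅑*(-7) = 7/9 ≈ 0.77778)
(o + p)*1 = (11 + 7/9)*1 = (106/9)*1 = 106/9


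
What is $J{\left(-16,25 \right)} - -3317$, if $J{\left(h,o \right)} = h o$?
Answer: $2917$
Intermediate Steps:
$J{\left(-16,25 \right)} - -3317 = \left(-16\right) 25 - -3317 = -400 + 3317 = 2917$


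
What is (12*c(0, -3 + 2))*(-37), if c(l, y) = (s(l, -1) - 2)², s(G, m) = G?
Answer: -1776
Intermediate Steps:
c(l, y) = (-2 + l)² (c(l, y) = (l - 2)² = (-2 + l)²)
(12*c(0, -3 + 2))*(-37) = (12*(-2 + 0)²)*(-37) = (12*(-2)²)*(-37) = (12*4)*(-37) = 48*(-37) = -1776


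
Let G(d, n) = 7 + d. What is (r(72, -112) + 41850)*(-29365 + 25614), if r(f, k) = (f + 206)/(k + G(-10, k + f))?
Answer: -18051582472/115 ≈ -1.5697e+8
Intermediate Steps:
r(f, k) = (206 + f)/(-3 + k) (r(f, k) = (f + 206)/(k + (7 - 10)) = (206 + f)/(k - 3) = (206 + f)/(-3 + k))
(r(72, -112) + 41850)*(-29365 + 25614) = ((206 + 72)/(-3 - 112) + 41850)*(-29365 + 25614) = (278/(-115) + 41850)*(-3751) = (-1/115*278 + 41850)*(-3751) = (-278/115 + 41850)*(-3751) = (4812472/115)*(-3751) = -18051582472/115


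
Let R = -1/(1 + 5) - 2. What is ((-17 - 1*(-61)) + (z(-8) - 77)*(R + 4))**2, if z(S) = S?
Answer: 450241/36 ≈ 12507.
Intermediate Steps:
R = -13/6 (R = -1/6 - 2 = -13/6 ≈ -2.1667)
((-17 - 1*(-61)) + (z(-8) - 77)*(R + 4))**2 = ((-17 - 1*(-61)) + (-8 - 77)*(-13/6 + 4))**2 = ((-17 + 61) - 85*11/6)**2 = (44 - 935/6)**2 = (-671/6)**2 = 450241/36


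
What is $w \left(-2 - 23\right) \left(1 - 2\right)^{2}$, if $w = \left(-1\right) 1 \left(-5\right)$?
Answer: $-125$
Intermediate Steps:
$w = 5$ ($w = \left(-1\right) \left(-5\right) = 5$)
$w \left(-2 - 23\right) \left(1 - 2\right)^{2} = 5 \left(-2 - 23\right) \left(1 - 2\right)^{2} = 5 \left(-2 - 23\right) \left(-1\right)^{2} = 5 \left(-25\right) 1 = \left(-125\right) 1 = -125$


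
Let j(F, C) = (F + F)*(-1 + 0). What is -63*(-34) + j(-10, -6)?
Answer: 2162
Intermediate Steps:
j(F, C) = -2*F (j(F, C) = (2*F)*(-1) = -2*F)
-63*(-34) + j(-10, -6) = -63*(-34) - 2*(-10) = 2142 + 20 = 2162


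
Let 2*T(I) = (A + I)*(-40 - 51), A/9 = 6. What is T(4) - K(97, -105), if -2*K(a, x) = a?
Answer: -5181/2 ≈ -2590.5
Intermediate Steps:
A = 54 (A = 9*6 = 54)
K(a, x) = -a/2
T(I) = -2457 - 91*I/2 (T(I) = ((54 + I)*(-40 - 51))/2 = ((54 + I)*(-91))/2 = (-4914 - 91*I)/2 = -2457 - 91*I/2)
T(4) - K(97, -105) = (-2457 - 91/2*4) - (-1)*97/2 = (-2457 - 182) - 1*(-97/2) = -2639 + 97/2 = -5181/2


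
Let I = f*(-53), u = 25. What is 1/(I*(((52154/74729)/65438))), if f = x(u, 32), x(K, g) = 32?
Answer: -2445058151/44226592 ≈ -55.285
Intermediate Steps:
f = 32
I = -1696 (I = 32*(-53) = -1696)
1/(I*(((52154/74729)/65438))) = 1/((-1696)*(((52154/74729)/65438))) = -1/(1696*((52154*(1/74729))*(1/65438))) = -1/(1696*((52154/74729)*(1/65438))) = -1/(1696*26077/2445058151) = -1/1696*2445058151/26077 = -2445058151/44226592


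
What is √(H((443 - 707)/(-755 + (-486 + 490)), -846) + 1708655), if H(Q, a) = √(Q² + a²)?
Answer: √(963683128655 + 4506*√11212905817)/751 ≈ 1307.5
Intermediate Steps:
√(H((443 - 707)/(-755 + (-486 + 490)), -846) + 1708655) = √(√(((443 - 707)/(-755 + (-486 + 490)))² + (-846)²) + 1708655) = √(√((-264/(-755 + 4))² + 715716) + 1708655) = √(√((-264/(-751))² + 715716) + 1708655) = √(√((-264*(-1/751))² + 715716) + 1708655) = √(√((264/751)² + 715716) + 1708655) = √(√(69696/564001 + 715716) + 1708655) = √(√(403664609412/564001) + 1708655) = √(6*√11212905817/751 + 1708655) = √(1708655 + 6*√11212905817/751)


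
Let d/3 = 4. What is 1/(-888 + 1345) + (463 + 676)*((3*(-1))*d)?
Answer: -18738827/457 ≈ -41004.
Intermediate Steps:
d = 12 (d = 3*4 = 12)
1/(-888 + 1345) + (463 + 676)*((3*(-1))*d) = 1/(-888 + 1345) + (463 + 676)*((3*(-1))*12) = 1/457 + 1139*(-3*12) = 1/457 + 1139*(-36) = 1/457 - 41004 = -18738827/457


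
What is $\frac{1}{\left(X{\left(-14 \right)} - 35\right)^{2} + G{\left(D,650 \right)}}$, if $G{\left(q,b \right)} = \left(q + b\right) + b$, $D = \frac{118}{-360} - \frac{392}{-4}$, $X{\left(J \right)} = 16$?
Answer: $\frac{180}{316561} \approx 0.00056861$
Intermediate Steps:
$D = \frac{17581}{180}$ ($D = 118 \left(- \frac{1}{360}\right) - -98 = - \frac{59}{180} + 98 = \frac{17581}{180} \approx 97.672$)
$G{\left(q,b \right)} = q + 2 b$ ($G{\left(q,b \right)} = \left(b + q\right) + b = q + 2 b$)
$\frac{1}{\left(X{\left(-14 \right)} - 35\right)^{2} + G{\left(D,650 \right)}} = \frac{1}{\left(16 - 35\right)^{2} + \left(\frac{17581}{180} + 2 \cdot 650\right)} = \frac{1}{\left(-19\right)^{2} + \left(\frac{17581}{180} + 1300\right)} = \frac{1}{361 + \frac{251581}{180}} = \frac{1}{\frac{316561}{180}} = \frac{180}{316561}$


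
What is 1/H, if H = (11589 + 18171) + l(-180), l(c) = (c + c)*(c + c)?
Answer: 1/159360 ≈ 6.2751e-6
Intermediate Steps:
l(c) = 4*c² (l(c) = (2*c)*(2*c) = 4*c²)
H = 159360 (H = (11589 + 18171) + 4*(-180)² = 29760 + 4*32400 = 29760 + 129600 = 159360)
1/H = 1/159360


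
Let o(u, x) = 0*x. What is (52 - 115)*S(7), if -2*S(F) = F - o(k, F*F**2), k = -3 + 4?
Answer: 441/2 ≈ 220.50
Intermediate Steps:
k = 1
o(u, x) = 0
S(F) = -F/2 (S(F) = -(F - 1*0)/2 = -(F + 0)/2 = -F/2)
(52 - 115)*S(7) = (52 - 115)*(-1/2*7) = -63*(-7/2) = 441/2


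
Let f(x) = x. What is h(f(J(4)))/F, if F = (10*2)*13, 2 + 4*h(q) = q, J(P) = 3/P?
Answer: -1/832 ≈ -0.0012019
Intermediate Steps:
h(q) = -½ + q/4
F = 260 (F = 20*13 = 260)
h(f(J(4)))/F = (-½ + (3/4)/4)/260 = (-½ + (3*(¼))/4)*(1/260) = (-½ + (¼)*(¾))*(1/260) = (-½ + 3/16)*(1/260) = -5/16*1/260 = -1/832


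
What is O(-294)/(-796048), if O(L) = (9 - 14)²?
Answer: -25/796048 ≈ -3.1405e-5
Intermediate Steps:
O(L) = 25 (O(L) = (-5)² = 25)
O(-294)/(-796048) = 25/(-796048) = 25*(-1/796048) = -25/796048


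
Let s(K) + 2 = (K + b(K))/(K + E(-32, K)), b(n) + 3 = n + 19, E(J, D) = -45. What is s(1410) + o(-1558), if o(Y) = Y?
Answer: -2126564/1365 ≈ -1557.9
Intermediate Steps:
b(n) = 16 + n (b(n) = -3 + (n + 19) = -3 + (19 + n) = 16 + n)
s(K) = -2 + (16 + 2*K)/(-45 + K) (s(K) = -2 + (K + (16 + K))/(K - 45) = -2 + (16 + 2*K)/(-45 + K))
s(1410) + o(-1558) = 106/(-45 + 1410) - 1558 = 106/1365 - 1558 = -2126564/1365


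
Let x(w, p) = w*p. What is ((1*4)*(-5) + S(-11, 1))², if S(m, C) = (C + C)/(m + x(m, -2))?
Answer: 47524/121 ≈ 392.76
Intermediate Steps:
x(w, p) = p*w
S(m, C) = -2*C/m (S(m, C) = (C + C)/(m - 2*m) = (2*C)/((-m)) = (2*C)*(-1/m) = -2*C/m)
((1*4)*(-5) + S(-11, 1))² = ((1*4)*(-5) - 2*1/(-11))² = (4*(-5) - 2*1*(-1/11))² = (-20 + 2/11)² = (-218/11)² = 47524/121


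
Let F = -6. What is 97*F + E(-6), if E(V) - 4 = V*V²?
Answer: -794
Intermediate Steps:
E(V) = 4 + V³ (E(V) = 4 + V*V² = 4 + V³)
97*F + E(-6) = 97*(-6) + (4 + (-6)³) = -582 + (4 - 216) = -582 - 212 = -794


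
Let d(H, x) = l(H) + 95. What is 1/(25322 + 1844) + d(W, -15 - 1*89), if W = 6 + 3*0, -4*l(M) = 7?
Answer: 5066461/54332 ≈ 93.250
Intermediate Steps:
l(M) = -7/4 (l(M) = -1/4*7 = -7/4)
W = 6 (W = 6 + 0 = 6)
d(H, x) = 373/4 (d(H, x) = -7/4 + 95 = 373/4)
1/(25322 + 1844) + d(W, -15 - 1*89) = 1/(25322 + 1844) + 373/4 = 1/27166 + 373/4 = 5066461/54332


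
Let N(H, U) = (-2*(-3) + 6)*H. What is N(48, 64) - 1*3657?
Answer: -3081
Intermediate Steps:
N(H, U) = 12*H (N(H, U) = (6 + 6)*H = 12*H)
N(48, 64) - 1*3657 = 12*48 - 1*3657 = 576 - 3657 = -3081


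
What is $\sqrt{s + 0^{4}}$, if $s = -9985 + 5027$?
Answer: $i \sqrt{4958} \approx 70.413 i$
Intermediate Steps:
$s = -4958$
$\sqrt{s + 0^{4}} = \sqrt{-4958 + 0^{4}} = \sqrt{-4958 + 0} = \sqrt{-4958} = i \sqrt{4958}$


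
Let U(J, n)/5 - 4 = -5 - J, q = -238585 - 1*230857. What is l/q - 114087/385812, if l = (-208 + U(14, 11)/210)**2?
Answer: -164048195903/422604832776 ≈ -0.38818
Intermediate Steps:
q = -469442 (q = -238585 - 230857 = -469442)
U(J, n) = -5 - 5*J (U(J, n) = 20 + 5*(-5 - J) = 20 + (-25 - 5*J) = -5 - 5*J)
l = 8508889/196 (l = (-208 + (-5 - 5*14)/210)**2 = (-208 + (-5 - 70)*(1/210))**2 = (-208 - 75*1/210)**2 = (-208 - 5/14)**2 = (-2917/14)**2 = 8508889/196 ≈ 43413.)
l/q - 114087/385812 = (8508889/196)/(-469442) - 114087/385812 = (8508889/196)*(-1/469442) - 114087*1/385812 = -8508889/92010632 - 38029/128604 = -164048195903/422604832776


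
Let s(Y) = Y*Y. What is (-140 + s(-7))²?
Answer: 8281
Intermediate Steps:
s(Y) = Y²
(-140 + s(-7))² = (-140 + (-7)²)² = (-140 + 49)² = (-91)² = 8281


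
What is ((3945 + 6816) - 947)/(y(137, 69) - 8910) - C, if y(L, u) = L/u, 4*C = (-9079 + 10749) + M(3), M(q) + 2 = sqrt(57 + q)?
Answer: -256987467/614653 - sqrt(15)/2 ≈ -420.04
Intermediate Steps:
M(q) = -2 + sqrt(57 + q)
C = 417 + sqrt(15)/2 (C = ((-9079 + 10749) + (-2 + sqrt(57 + 3)))/4 = (1670 + (-2 + sqrt(60)))/4 = (1670 + (-2 + 2*sqrt(15)))/4 = (1668 + 2*sqrt(15))/4 = 417 + sqrt(15)/2 ≈ 418.94)
((3945 + 6816) - 947)/(y(137, 69) - 8910) - C = ((3945 + 6816) - 947)/(137/69 - 8910) - (417 + sqrt(15)/2) = (10761 - 947)/(137*(1/69) - 8910) + (-417 - sqrt(15)/2) = 9814/(137/69 - 8910) + (-417 - sqrt(15)/2) = 9814/(-614653/69) + (-417 - sqrt(15)/2) = 9814*(-69/614653) + (-417 - sqrt(15)/2) = -677166/614653 + (-417 - sqrt(15)/2) = -256987467/614653 - sqrt(15)/2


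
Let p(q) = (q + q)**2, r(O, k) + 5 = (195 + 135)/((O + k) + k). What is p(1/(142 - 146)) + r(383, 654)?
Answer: -30809/6764 ≈ -4.5548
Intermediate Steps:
r(O, k) = -5 + 330/(O + 2*k) (r(O, k) = -5 + (195 + 135)/((O + k) + k) = -5 + 330/(O + 2*k))
p(q) = 4*q**2 (p(q) = (2*q)**2 = 4*q**2)
p(1/(142 - 146)) + r(383, 654) = 4*(1/(142 - 146))**2 + 5*(66 - 1*383 - 2*654)/(383 + 2*654) = 4*(1/(-4))**2 + 5*(66 - 383 - 1308)/(383 + 1308) = 4*(-1/4)**2 + 5*(-1625)/1691 = 4*(1/16) + 5*(1/1691)*(-1625) = 1/4 - 8125/1691 = -30809/6764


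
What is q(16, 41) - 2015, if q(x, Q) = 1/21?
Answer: -42314/21 ≈ -2015.0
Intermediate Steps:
q(x, Q) = 1/21
q(16, 41) - 2015 = 1/21 - 2015 = -42314/21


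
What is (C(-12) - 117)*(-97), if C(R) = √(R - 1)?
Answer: 11349 - 97*I*√13 ≈ 11349.0 - 349.74*I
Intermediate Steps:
C(R) = √(-1 + R)
(C(-12) - 117)*(-97) = (√(-1 - 12) - 117)*(-97) = (√(-13) - 117)*(-97) = (I*√13 - 117)*(-97) = (-117 + I*√13)*(-97) = 11349 - 97*I*√13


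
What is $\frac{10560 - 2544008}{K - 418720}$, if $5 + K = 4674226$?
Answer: $- \frac{2533448}{4255501} \approx -0.59534$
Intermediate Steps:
$K = 4674221$ ($K = -5 + 4674226 = 4674221$)
$\frac{10560 - 2544008}{K - 418720} = \frac{10560 - 2544008}{4674221 - 418720} = - \frac{2533448}{4255501}$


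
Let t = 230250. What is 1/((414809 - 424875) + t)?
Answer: 1/220184 ≈ 4.5417e-6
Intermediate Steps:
1/((414809 - 424875) + t) = 1/((414809 - 424875) + 230250) = 1/(-10066 + 230250) = 1/220184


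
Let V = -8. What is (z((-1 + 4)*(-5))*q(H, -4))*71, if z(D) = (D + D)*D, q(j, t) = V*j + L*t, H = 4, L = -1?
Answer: -894600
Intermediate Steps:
q(j, t) = -t - 8*j (q(j, t) = -8*j - t = -t - 8*j)
z(D) = 2*D² (z(D) = (2*D)*D = 2*D²)
(z((-1 + 4)*(-5))*q(H, -4))*71 = ((2*((-1 + 4)*(-5))²)*(-1*(-4) - 8*4))*71 = ((2*(3*(-5))²)*(4 - 32))*71 = ((2*(-15)²)*(-28))*71 = ((2*225)*(-28))*71 = (450*(-28))*71 = -12600*71 = -894600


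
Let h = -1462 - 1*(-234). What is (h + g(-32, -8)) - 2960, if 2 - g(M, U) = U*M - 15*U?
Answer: -4562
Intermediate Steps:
g(M, U) = 2 + 15*U - M*U (g(M, U) = 2 - (U*M - 15*U) = 2 - (M*U - 15*U) = 2 - (-15*U + M*U) = 2 + (15*U - M*U) = 2 + 15*U - M*U)
h = -1228 (h = -1462 + 234 = -1228)
(h + g(-32, -8)) - 2960 = (-1228 + (2 + 15*(-8) - 1*(-32)*(-8))) - 2960 = (-1228 + (2 - 120 - 256)) - 2960 = (-1228 - 374) - 2960 = -1602 - 2960 = -4562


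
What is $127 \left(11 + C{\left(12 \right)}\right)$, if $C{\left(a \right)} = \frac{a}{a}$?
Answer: $1524$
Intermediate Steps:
$C{\left(a \right)} = 1$
$127 \left(11 + C{\left(12 \right)}\right) = 127 \left(11 + 1\right) = 127 \cdot 12 = 1524$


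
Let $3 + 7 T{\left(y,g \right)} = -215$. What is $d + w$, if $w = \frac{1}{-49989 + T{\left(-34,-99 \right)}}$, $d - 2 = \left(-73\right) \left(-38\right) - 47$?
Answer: $\frac{955534782}{350141} \approx 2729.0$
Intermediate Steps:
$T{\left(y,g \right)} = - \frac{218}{7}$ ($T{\left(y,g \right)} = - \frac{3}{7} + \frac{1}{7} \left(-215\right) = - \frac{3}{7} - \frac{215}{7} = - \frac{218}{7}$)
$d = 2729$ ($d = 2 - -2727 = 2 + \left(2774 - 47\right) = 2 + 2727 = 2729$)
$w = - \frac{7}{350141}$ ($w = \frac{1}{-49989 - \frac{218}{7}} = \frac{1}{- \frac{350141}{7}} = - \frac{7}{350141} \approx -1.9992 \cdot 10^{-5}$)
$d + w = 2729 - \frac{7}{350141} = \frac{955534782}{350141}$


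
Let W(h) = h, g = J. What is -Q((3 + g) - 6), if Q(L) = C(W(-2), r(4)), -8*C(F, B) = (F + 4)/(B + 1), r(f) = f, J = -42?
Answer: 1/20 ≈ 0.050000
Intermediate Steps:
g = -42
C(F, B) = -(4 + F)/(8*(1 + B)) (C(F, B) = -(F + 4)/(8*(B + 1)) = -(4 + F)/(8*(1 + B)))
Q(L) = -1/20 (Q(L) = (-4 - 1*(-2))/(8*(1 + 4)) = (1/8)*(-4 + 2)/5 = (1/8)*(1/5)*(-2) = -1/20)
-Q((3 + g) - 6) = -1*(-1/20) = 1/20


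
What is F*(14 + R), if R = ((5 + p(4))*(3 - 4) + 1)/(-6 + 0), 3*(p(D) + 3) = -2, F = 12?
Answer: 506/3 ≈ 168.67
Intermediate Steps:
p(D) = -11/3 (p(D) = -3 + (⅓)*(-2) = -3 - ⅔ = -11/3)
R = 1/18 (R = ((5 - 11/3)*(3 - 4) + 1)/(-6 + 0) = ((4/3)*(-1) + 1)/(-6) = (-4/3 + 1)*(-⅙) = -⅓*(-⅙) = 1/18 ≈ 0.055556)
F*(14 + R) = 12*(14 + 1/18) = 12*(253/18) = 506/3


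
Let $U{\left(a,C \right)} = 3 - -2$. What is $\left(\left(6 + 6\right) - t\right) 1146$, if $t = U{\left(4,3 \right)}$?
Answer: $8022$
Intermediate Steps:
$U{\left(a,C \right)} = 5$ ($U{\left(a,C \right)} = 3 + 2 = 5$)
$t = 5$
$\left(\left(6 + 6\right) - t\right) 1146 = \left(\left(6 + 6\right) - 5\right) 1146 = \left(12 - 5\right) 1146 = 7 \cdot 1146 = 8022$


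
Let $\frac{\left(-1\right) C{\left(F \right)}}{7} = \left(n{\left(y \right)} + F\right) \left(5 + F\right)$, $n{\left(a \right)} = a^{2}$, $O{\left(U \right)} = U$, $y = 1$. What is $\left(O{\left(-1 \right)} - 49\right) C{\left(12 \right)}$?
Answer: $77350$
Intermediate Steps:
$C{\left(F \right)} = - 7 \left(1 + F\right) \left(5 + F\right)$ ($C{\left(F \right)} = - 7 \left(1^{2} + F\right) \left(5 + F\right) = - 7 \left(1 + F\right) \left(5 + F\right)$)
$\left(O{\left(-1 \right)} - 49\right) C{\left(12 \right)} = \left(-1 - 49\right) \left(-35 - 504 - 7 \cdot 12^{2}\right) = - 50 \left(-35 - 504 - 1008\right) = \left(-50\right) \left(-1547\right) = 77350$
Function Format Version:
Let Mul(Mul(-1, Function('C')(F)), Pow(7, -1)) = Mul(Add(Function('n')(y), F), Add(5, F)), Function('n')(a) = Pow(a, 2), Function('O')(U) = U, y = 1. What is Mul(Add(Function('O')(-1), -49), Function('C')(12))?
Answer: 77350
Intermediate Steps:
Function('C')(F) = Mul(-7, Add(1, F), Add(5, F)) (Function('C')(F) = Mul(-7, Mul(Add(Pow(1, 2), F), Add(5, F))) = Mul(-7, Mul(Add(1, F), Add(5, F))) = Mul(-7, Add(1, F), Add(5, F)))
Mul(Add(Function('O')(-1), -49), Function('C')(12)) = Mul(Add(-1, -49), Add(-35, Mul(-42, 12), Mul(-7, Pow(12, 2)))) = Mul(-50, Add(-35, -504, Mul(-7, 144))) = Mul(-50, Add(-35, -504, -1008)) = Mul(-50, -1547) = 77350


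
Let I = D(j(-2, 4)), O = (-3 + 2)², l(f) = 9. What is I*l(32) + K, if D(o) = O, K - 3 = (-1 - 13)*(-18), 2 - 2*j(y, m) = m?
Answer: 264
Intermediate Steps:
j(y, m) = 1 - m/2
O = 1 (O = (-1)² = 1)
K = 255 (K = 3 + (-1 - 13)*(-18) = 3 - 14*(-18) = 3 + 252 = 255)
D(o) = 1
I = 1
I*l(32) + K = 1*9 + 255 = 9 + 255 = 264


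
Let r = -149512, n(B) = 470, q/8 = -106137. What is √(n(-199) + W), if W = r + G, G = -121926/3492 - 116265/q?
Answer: I*√3121203236611175830/4575684 ≈ 386.1*I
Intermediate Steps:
q = -849096 (q = 8*(-106137) = -849096)
G = -954822977/27454104 (G = -121926/3492 - 116265/(-849096) = -121926*1/3492 - 116265*(-1/849096) = -20321/582 + 38755/283032 = -954822977/27454104 ≈ -34.779)
W = -4105672820225/27454104 (W = -149512 - 954822977/27454104 = -4105672820225/27454104 ≈ -1.4955e+5)
√(n(-199) + W) = √(470 - 4105672820225/27454104) = √(-4092769391345/27454104) = I*√3121203236611175830/4575684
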